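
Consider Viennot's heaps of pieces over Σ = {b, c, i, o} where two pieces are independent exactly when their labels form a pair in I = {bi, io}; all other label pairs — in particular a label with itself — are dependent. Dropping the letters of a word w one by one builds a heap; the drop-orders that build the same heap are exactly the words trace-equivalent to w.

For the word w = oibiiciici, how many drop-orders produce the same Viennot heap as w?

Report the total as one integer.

piece 0:o — minimal
piece 1:i — minimal
piece 2:b rests on {0:o}
piece 3:i rests on {1:i}
piece 4:i rests on {3:i}
piece 5:c rests on {2:b, 4:i}
piece 6:i rests on {5:c}
piece 7:i rests on {6:i}
piece 8:c rests on {7:i}
piece 9:i rests on {8:c}
minimal pieces: {0:o, 1:i}
ways to finish when only these pieces remain (= sum over removing one remaining piece with nothing left below it):
  1 left: {9}→1
  2 left: {8,9}→1
  3 left: {7,8,9}→1
  4 left: {6,7,8,9}→1
  5 left: {5,6,7,8,9}→1
  6 left: {2,5,6,7,8,9}→1  {4,5,6,7,8,9}→1
  7 left: {0,2,5,6,7,8,9}→1  {2,4,5,6,7,8,9}→2  {3,4,5,6,7,8,9}→1
  8 left: {0,2,4,5,6,7,8,9}→3  {1,3,4,5,6,7,8,9}→1  {2,3,4,5,6,7,8,9}→3
  placing 0:o first → 4 extensions
  placing 1:i first → 6 extensions
total linear extensions = 10

10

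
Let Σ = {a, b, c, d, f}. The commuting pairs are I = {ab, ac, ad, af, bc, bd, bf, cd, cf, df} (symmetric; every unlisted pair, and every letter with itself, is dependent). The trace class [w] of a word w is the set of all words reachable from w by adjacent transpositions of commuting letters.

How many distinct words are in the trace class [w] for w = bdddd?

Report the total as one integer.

drop 0:b onto floor
drop 1:d onto floor
drop 2:d onto {1:d}
drop 3:d onto {2:d}
drop 4:d onto {3:d}
ground layer = {0:b, 1:d}
drop-orders for the pieces not yet dropped (sum over which currently-grounded one goes next):
  1 to go: {0} 1  {4} 1
  2 to go: {0,4} 2  {3,4} 1
  3 to go: {0,3,4} 3  {2,3,4} 1
  if 0:b drops first: 1 orders
  if 1:d drops first: 4 orders
heap linearizations: 5

5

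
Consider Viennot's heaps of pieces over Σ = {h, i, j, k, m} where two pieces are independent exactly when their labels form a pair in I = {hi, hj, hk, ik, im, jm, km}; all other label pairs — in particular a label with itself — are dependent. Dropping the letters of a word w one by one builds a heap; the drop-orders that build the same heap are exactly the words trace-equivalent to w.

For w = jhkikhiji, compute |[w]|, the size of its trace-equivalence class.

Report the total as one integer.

#0=j has no predecessor
#1=h has no predecessor
#2=k depends on [0:j]
#3=i depends on [0:j]
#4=k depends on [2:k]
#5=h depends on [1:h]
#6=i depends on [3:i]
#7=j depends on [4:k, 6:i]
#8=i depends on [7:j]
sources: [0:j, 1:h]
N(rest) = Σ N(rest − s) over sources s of rest; N(one piece) = 1:
  size 1 → [5]=1  [8]=1
  size 2 → [1,5]=1  [5,8]=2  [7,8]=1
  size 3 → [1,5,8]=3  [4,7,8]=1  [5,7,8]=3  [6,7,8]=1
  size 4 → [1,5,7,8]=6  [2,4,7,8]=1  [3,6,7,8]=1  [4,5,7,8]=4  [4,6,7,8]=2  [5,6,7,8]=4
  size 5 → [1,4,5,7,8]=10  [1,5,6,7,8]=10  [2,4,5,7,8]=5  [2,4,6,7,8]=3  [3,4,6,7,8]=3  [3,5,6,7,8]=5  [4,5,6,7,8]=10
  size 6 → [1,2,4,5,7,8]=15  [1,3,5,6,7,8]=15  [1,4,5,6,7,8]=30  [2,3,4,6,7,8]=6  [2,4,5,6,7,8]=18  [3,4,5,6,7,8]=18
  size 7 → [0,2,3,4,6,7,8]=6  [1,2,4,5,6,7,8]=63  [1,3,4,5,6,7,8]=63  [2,3,4,5,6,7,8]=42
  first=0(j) contributes 168
  first=1(h) contributes 48
|[w]| = 216

216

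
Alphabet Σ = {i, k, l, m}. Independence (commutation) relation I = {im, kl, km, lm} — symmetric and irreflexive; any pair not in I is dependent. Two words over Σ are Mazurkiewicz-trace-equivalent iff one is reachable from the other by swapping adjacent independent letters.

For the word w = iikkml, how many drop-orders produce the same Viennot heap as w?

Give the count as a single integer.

18

drop 0:i onto floor
drop 1:i onto {0:i}
drop 2:k onto {1:i}
drop 3:k onto {2:k}
drop 4:m onto floor
drop 5:l onto {1:i}
ground layer = {0:i, 4:m}
drop-orders for the pieces not yet dropped (sum over which currently-grounded one goes next):
  1 to go: {3} 1  {4} 1  {5} 1
  2 to go: {2,3} 1  {3,4} 2  {3,5} 2  {4,5} 2
  3 to go: {2,3,4} 3  {2,3,5} 3  {3,4,5} 6
  4 to go: {1,2,3,5} 3  {2,3,4,5} 12
  if 0:i drops first: 15 orders
  if 4:m drops first: 3 orders
heap linearizations: 18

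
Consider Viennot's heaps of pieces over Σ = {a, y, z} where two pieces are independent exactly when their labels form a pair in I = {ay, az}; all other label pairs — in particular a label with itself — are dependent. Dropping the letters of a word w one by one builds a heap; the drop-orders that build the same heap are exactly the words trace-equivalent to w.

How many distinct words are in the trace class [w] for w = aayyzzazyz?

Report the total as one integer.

#0=a has no predecessor
#1=a depends on [0:a]
#2=y has no predecessor
#3=y depends on [2:y]
#4=z depends on [3:y]
#5=z depends on [4:z]
#6=a depends on [1:a]
#7=z depends on [5:z]
#8=y depends on [7:z]
#9=z depends on [8:y]
sources: [0:a, 2:y]
N(rest) = Σ N(rest − s) over sources s of rest; N(one piece) = 1:
  size 1 → [6]=1  [9]=1
  size 2 → [1,6]=1  [6,9]=2  [8,9]=1
  size 3 → [0,1,6]=1  [1,6,9]=3  [6,8,9]=3  [7,8,9]=1
  size 4 → [0,1,6,9]=4  [1,6,8,9]=6  [5,7,8,9]=1  [6,7,8,9]=4
  size 5 → [0,1,6,8,9]=10  [1,6,7,8,9]=10  [4,5,7,8,9]=1  [5,6,7,8,9]=5
  size 6 → [0,1,6,7,8,9]=20  [1,5,6,7,8,9]=15  [3,4,5,7,8,9]=1  [4,5,6,7,8,9]=6
  size 7 → [0,1,5,6,7,8,9]=35  [1,4,5,6,7,8,9]=21  [2,3,4,5,7,8,9]=1  [3,4,5,6,7,8,9]=7
  size 8 → [0,1,4,5,6,7,8,9]=56  [1,3,4,5,6,7,8,9]=28  [2,3,4,5,6,7,8,9]=8
  first=0(a) contributes 36
  first=2(y) contributes 84
|[w]| = 120

120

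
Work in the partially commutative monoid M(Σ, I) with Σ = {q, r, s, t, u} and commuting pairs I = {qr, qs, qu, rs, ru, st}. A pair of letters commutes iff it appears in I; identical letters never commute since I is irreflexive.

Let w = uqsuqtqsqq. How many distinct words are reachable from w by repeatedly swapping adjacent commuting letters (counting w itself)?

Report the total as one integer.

55

piece 0:u — minimal
piece 1:q — minimal
piece 2:s rests on {0:u}
piece 3:u rests on {2:s}
piece 4:q rests on {1:q}
piece 5:t rests on {3:u, 4:q}
piece 6:q rests on {5:t}
piece 7:s rests on {3:u}
piece 8:q rests on {6:q}
piece 9:q rests on {8:q}
minimal pieces: {0:u, 1:q}
ways to finish when only these pieces remain (= sum over removing one remaining piece with nothing left below it):
  1 left: {7}→1  {9}→1
  2 left: {7,9}→2  {8,9}→1
  3 left: {6,8,9}→1  {7,8,9}→3
  4 left: {5,6,8,9}→1  {6,7,8,9}→4
  5 left: {4,5,6,8,9}→1  {5,6,7,8,9}→5
  6 left: {1,4,5,6,8,9}→1  {3,5,6,7,8,9}→5  {4,5,6,7,8,9}→6
  7 left: {1,4,5,6,7,8,9}→7  {2,3,5,6,7,8,9}→5  {3,4,5,6,7,8,9}→11
  8 left: {0,2,3,5,6,7,8,9}→5  {1,3,4,5,6,7,8,9}→18  {2,3,4,5,6,7,8,9}→16
  placing 0:u first → 34 extensions
  placing 1:q first → 21 extensions
total linear extensions = 55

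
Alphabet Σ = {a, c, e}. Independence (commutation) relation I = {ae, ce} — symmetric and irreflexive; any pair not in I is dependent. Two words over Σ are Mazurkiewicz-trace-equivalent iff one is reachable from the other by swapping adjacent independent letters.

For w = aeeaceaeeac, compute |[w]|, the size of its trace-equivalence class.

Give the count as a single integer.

462

drop 0:a onto floor
drop 1:e onto floor
drop 2:e onto {1:e}
drop 3:a onto {0:a}
drop 4:c onto {3:a}
drop 5:e onto {2:e}
drop 6:a onto {4:c}
drop 7:e onto {5:e}
drop 8:e onto {7:e}
drop 9:a onto {6:a}
drop 10:c onto {9:a}
ground layer = {0:a, 1:e}
drop-orders for the pieces not yet dropped (sum over which currently-grounded one goes next):
  1 to go: {8} 1  {10} 1
  2 to go: {7,8} 1  {8,10} 2  {9,10} 1
  3 to go: {5,7,8} 1  {6,9,10} 1  {7,8,10} 3  {8,9,10} 3
  4 to go: {2,5,7,8} 1  {4,6,9,10} 1  {5,7,8,10} 4  {6,8,9,10} 4  {7,8,9,10} 6
  5 to go: {1,2,5,7,8} 1  {2,5,7,8,10} 5  {3,4,6,9,10} 1  {4,6,8,9,10} 5  {5,7,8,9,10} 10  {6,7,8,9,10} 10
  6 to go: {0,3,4,6,9,10} 1  {1,2,5,7,8,10} 6  {2,5,7,8,9,10} 15  {3,4,6,8,9,10} 6  {4,6,7,8,9,10} 15  {5,6,7,8,9,10} 20
  7 to go: {0,3,4,6,8,9,10} 7  {1,2,5,7,8,9,10} 21  {2,5,6,7,8,9,10} 35  {3,4,6,7,8,9,10} 21  {4,5,6,7,8,9,10} 35
  8 to go: {0,3,4,6,7,8,9,10} 28  {1,2,5,6,7,8,9,10} 56  {2,4,5,6,7,8,9,10} 70  {3,4,5,6,7,8,9,10} 56
  9 to go: {0,3,4,5,6,7,8,9,10} 84  {1,2,4,5,6,7,8,9,10} 126  {2,3,4,5,6,7,8,9,10} 126
  if 0:a drops first: 252 orders
  if 1:e drops first: 210 orders
heap linearizations: 462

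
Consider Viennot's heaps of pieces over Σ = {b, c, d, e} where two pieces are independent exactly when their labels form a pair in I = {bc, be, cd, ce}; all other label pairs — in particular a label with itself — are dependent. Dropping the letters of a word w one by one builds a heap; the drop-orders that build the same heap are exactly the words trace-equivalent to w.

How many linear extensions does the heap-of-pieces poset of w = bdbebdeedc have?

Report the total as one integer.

30

0(b) covers ∅
1(d) covers 0:b
2(b) covers 1:d
3(e) covers 1:d
4(b) covers 2:b
5(d) covers 3:e, 4:b
6(e) covers 5:d
7(e) covers 6:e
8(d) covers 7:e
9(c) covers ∅
floor of heap: 0:b, 9:c
completions by unplaced set U, small U first (add the entries for U minus each lowest piece of U):
  |U|=1: {8}:1  {9}:1
  |U|=2: {7,8}:1  {8,9}:2
  |U|=3: {6,7,8}:1  {7,8,9}:3
  |U|=4: {5,6,7,8}:1  {6,7,8,9}:4
  |U|=5: {3,5,6,7,8}:1  {4,5,6,7,8}:1  {5,6,7,8,9}:5
  |U|=6: {2,4,5,6,7,8}:1  {3,4,5,6,7,8}:2  {3,5,6,7,8,9}:6  {4,5,6,7,8,9}:6
  |U|=7: {2,3,4,5,6,7,8}:3  {2,4,5,6,7,8,9}:7  {3,4,5,6,7,8,9}:14
  |U|=8: {1,2,3,4,5,6,7,8}:3  {2,3,4,5,6,7,8,9}:24
  start at 0(b): 27
  start at 9(c): 3
sum over floor = 30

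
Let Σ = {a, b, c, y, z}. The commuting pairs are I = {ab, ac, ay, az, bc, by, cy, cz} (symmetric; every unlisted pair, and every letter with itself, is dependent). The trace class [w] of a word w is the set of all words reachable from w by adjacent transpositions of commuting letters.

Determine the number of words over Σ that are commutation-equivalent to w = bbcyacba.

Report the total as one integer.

drop 0:b onto floor
drop 1:b onto {0:b}
drop 2:c onto floor
drop 3:y onto floor
drop 4:a onto floor
drop 5:c onto {2:c}
drop 6:b onto {1:b}
drop 7:a onto {4:a}
ground layer = {0:b, 2:c, 3:y, 4:a}
drop-orders for the pieces not yet dropped (sum over which currently-grounded one goes next):
  1 to go: {3} 1  {5} 1  {6} 1  {7} 1
  2 to go: {1,6} 1  {2,5} 1  {3,5} 2  {3,6} 2  {3,7} 2  {4,7} 1  {5,6} 2  {5,7} 2  {6,7} 2
  3 to go: {0,1,6} 1  {1,3,6} 3  {1,5,6} 3  {1,6,7} 3  {2,3,5} 3  {2,5,6} 3  {2,5,7} 3  {3,4,7} 3  {3,5,6} 6  {3,5,7} 6  {3,6,7} 6  {4,5,7} 3  {4,6,7} 3  {5,6,7} 6
  4 to go: {0,1,3,6} 4  {0,1,5,6} 4  {0,1,6,7} 4  {1,2,5,6} 6  {1,3,5,6} 12  {1,3,6,7} 12  {1,4,6,7} 6  {1,5,6,7} 12  {2,3,5,6} 12  {2,3,5,7} 12  {2,4,5,7} 6  {2,5,6,7} 12  {3,4,5,7} 12  {3,4,6,7} 12  {3,5,6,7} 24  {4,5,6,7} 12
  5 to go: {0,1,2,5,6} 10  {0,1,3,5,6} 20  {0,1,3,6,7} 20  {0,1,4,6,7} 10  {0,1,5,6,7} 20  {1,2,3,5,6} 30  {1,2,5,6,7} 30  {1,3,4,6,7} 30  {1,3,5,6,7} 60  {1,4,5,6,7} 30  {2,3,4,5,7} 30  {2,3,5,6,7} 60  {2,4,5,6,7} 30  {3,4,5,6,7} 60
  6 to go: {0,1,2,3,5,6} 60  {0,1,2,5,6,7} 60  {0,1,3,4,6,7} 60  {0,1,3,5,6,7} 120  {0,1,4,5,6,7} 60  {1,2,3,5,6,7} 180  {1,2,4,5,6,7} 90  {1,3,4,5,6,7} 180  {2,3,4,5,6,7} 180
  if 0:b drops first: 630 orders
  if 2:c drops first: 420 orders
  if 3:y drops first: 210 orders
  if 4:a drops first: 420 orders
heap linearizations: 1680

1680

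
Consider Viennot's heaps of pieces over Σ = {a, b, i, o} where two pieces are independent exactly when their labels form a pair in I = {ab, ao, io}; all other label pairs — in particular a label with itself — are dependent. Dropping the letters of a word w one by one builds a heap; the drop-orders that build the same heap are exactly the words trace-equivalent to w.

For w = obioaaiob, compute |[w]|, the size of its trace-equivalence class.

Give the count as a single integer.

#0=o has no predecessor
#1=b depends on [0:o]
#2=i depends on [1:b]
#3=o depends on [1:b]
#4=a depends on [2:i]
#5=a depends on [4:a]
#6=i depends on [5:a]
#7=o depends on [3:o]
#8=b depends on [6:i, 7:o]
sources: [0:o]
N(rest) = Σ N(rest − s) over sources s of rest; N(one piece) = 1:
  size 1 → [8]=1
  size 2 → [6,8]=1  [7,8]=1
  size 3 → [3,7,8]=1  [5,6,8]=1  [6,7,8]=2
  size 4 → [3,6,7,8]=3  [4,5,6,8]=1  [5,6,7,8]=3
  size 5 → [2,4,5,6,8]=1  [3,5,6,7,8]=6  [4,5,6,7,8]=4
  size 6 → [2,4,5,6,7,8]=5  [3,4,5,6,7,8]=10
  size 7 → [2,3,4,5,6,7,8]=15
  first=0(o) contributes 15

15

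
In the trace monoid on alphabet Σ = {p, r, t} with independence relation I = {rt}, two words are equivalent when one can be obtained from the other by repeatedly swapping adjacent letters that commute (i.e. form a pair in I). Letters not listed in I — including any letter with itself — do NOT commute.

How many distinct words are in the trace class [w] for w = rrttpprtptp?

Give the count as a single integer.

0(r) covers ∅
1(r) covers 0:r
2(t) covers ∅
3(t) covers 2:t
4(p) covers 1:r, 3:t
5(p) covers 4:p
6(r) covers 5:p
7(t) covers 5:p
8(p) covers 6:r, 7:t
9(t) covers 8:p
10(p) covers 9:t
floor of heap: 0:r, 2:t
completions by unplaced set U, small U first (add the entries for U minus each lowest piece of U):
  |U|=1: {10}:1
  |U|=2: {9,10}:1
  |U|=3: {8,9,10}:1
  |U|=4: {6,8,9,10}:1  {7,8,9,10}:1
  |U|=5: {6,7,8,9,10}:2
  |U|=6: {5,6,7,8,9,10}:2
  |U|=7: {4,5,6,7,8,9,10}:2
  |U|=8: {1,4,5,6,7,8,9,10}:2  {3,4,5,6,7,8,9,10}:2
  |U|=9: {0,1,4,5,6,7,8,9,10}:2  {1,3,4,5,6,7,8,9,10}:4  {2,3,4,5,6,7,8,9,10}:2
  start at 0(r): 6
  start at 2(t): 6
sum over floor = 12

12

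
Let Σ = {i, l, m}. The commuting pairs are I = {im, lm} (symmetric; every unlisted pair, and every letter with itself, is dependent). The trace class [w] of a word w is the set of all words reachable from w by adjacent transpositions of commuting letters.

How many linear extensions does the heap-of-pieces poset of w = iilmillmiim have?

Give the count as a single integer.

165

piece 0:i — minimal
piece 1:i rests on {0:i}
piece 2:l rests on {1:i}
piece 3:m — minimal
piece 4:i rests on {2:l}
piece 5:l rests on {4:i}
piece 6:l rests on {5:l}
piece 7:m rests on {3:m}
piece 8:i rests on {6:l}
piece 9:i rests on {8:i}
piece 10:m rests on {7:m}
minimal pieces: {0:i, 3:m}
ways to finish when only these pieces remain (= sum over removing one remaining piece with nothing left below it):
  1 left: {9}→1  {10}→1
  2 left: {7,10}→1  {8,9}→1  {9,10}→2
  3 left: {3,7,10}→1  {6,8,9}→1  {7,9,10}→3  {8,9,10}→3
  4 left: {3,7,9,10}→4  {5,6,8,9}→1  {6,8,9,10}→4  {7,8,9,10}→6
  5 left: {3,7,8,9,10}→10  {4,5,6,8,9}→1  {5,6,8,9,10}→5  {6,7,8,9,10}→10
  6 left: {2,4,5,6,8,9}→1  {3,6,7,8,9,10}→20  {4,5,6,8,9,10}→6  {5,6,7,8,9,10}→15
  7 left: {1,2,4,5,6,8,9}→1  {2,4,5,6,8,9,10}→7  {3,5,6,7,8,9,10}→35  {4,5,6,7,8,9,10}→21
  8 left: {0,1,2,4,5,6,8,9}→1  {1,2,4,5,6,8,9,10}→8  {2,4,5,6,7,8,9,10}→28  {3,4,5,6,7,8,9,10}→56
  9 left: {0,1,2,4,5,6,8,9,10}→9  {1,2,4,5,6,7,8,9,10}→36  {2,3,4,5,6,7,8,9,10}→84
  placing 0:i first → 120 extensions
  placing 3:m first → 45 extensions
total linear extensions = 165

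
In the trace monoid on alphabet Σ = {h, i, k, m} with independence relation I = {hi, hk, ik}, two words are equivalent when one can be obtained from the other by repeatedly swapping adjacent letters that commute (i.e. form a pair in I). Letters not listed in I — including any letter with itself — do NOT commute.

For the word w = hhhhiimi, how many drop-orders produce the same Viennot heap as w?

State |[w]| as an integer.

15

#0=h has no predecessor
#1=h depends on [0:h]
#2=h depends on [1:h]
#3=h depends on [2:h]
#4=i has no predecessor
#5=i depends on [4:i]
#6=m depends on [3:h, 5:i]
#7=i depends on [6:m]
sources: [0:h, 4:i]
N(rest) = Σ N(rest − s) over sources s of rest; N(one piece) = 1:
  size 1 → [7]=1
  size 2 → [6,7]=1
  size 3 → [3,6,7]=1  [5,6,7]=1
  size 4 → [2,3,6,7]=1  [3,5,6,7]=2  [4,5,6,7]=1
  size 5 → [1,2,3,6,7]=1  [2,3,5,6,7]=3  [3,4,5,6,7]=3
  size 6 → [0,1,2,3,6,7]=1  [1,2,3,5,6,7]=4  [2,3,4,5,6,7]=6
  first=0(h) contributes 10
  first=4(i) contributes 5
|[w]| = 15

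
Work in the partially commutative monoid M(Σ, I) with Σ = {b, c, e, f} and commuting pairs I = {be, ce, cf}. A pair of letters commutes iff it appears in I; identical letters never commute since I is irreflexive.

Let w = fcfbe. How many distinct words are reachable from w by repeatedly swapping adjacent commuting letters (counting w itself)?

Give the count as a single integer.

7

0(f) covers ∅
1(c) covers ∅
2(f) covers 0:f
3(b) covers 1:c, 2:f
4(e) covers 2:f
floor of heap: 0:f, 1:c
completions by unplaced set U, small U first (add the entries for U minus each lowest piece of U):
  |U|=1: {3}:1  {4}:1
  |U|=2: {1,3}:1  {3,4}:2
  |U|=3: {1,3,4}:3  {2,3,4}:2
  start at 0(f): 5
  start at 1(c): 2
sum over floor = 7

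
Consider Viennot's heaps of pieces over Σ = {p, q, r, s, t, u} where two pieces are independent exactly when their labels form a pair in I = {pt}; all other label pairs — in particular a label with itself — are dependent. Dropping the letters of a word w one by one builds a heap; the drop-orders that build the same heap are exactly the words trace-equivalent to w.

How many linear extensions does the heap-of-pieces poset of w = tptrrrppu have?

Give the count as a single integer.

drop 0:t onto floor
drop 1:p onto floor
drop 2:t onto {0:t}
drop 3:r onto {1:p, 2:t}
drop 4:r onto {3:r}
drop 5:r onto {4:r}
drop 6:p onto {5:r}
drop 7:p onto {6:p}
drop 8:u onto {7:p}
ground layer = {0:t, 1:p}
drop-orders for the pieces not yet dropped (sum over which currently-grounded one goes next):
  1 to go: {8} 1
  2 to go: {7,8} 1
  3 to go: {6,7,8} 1
  4 to go: {5,6,7,8} 1
  5 to go: {4,5,6,7,8} 1
  6 to go: {3,4,5,6,7,8} 1
  7 to go: {1,3,4,5,6,7,8} 1  {2,3,4,5,6,7,8} 1
  if 0:t drops first: 2 orders
  if 1:p drops first: 1 orders
heap linearizations: 3

3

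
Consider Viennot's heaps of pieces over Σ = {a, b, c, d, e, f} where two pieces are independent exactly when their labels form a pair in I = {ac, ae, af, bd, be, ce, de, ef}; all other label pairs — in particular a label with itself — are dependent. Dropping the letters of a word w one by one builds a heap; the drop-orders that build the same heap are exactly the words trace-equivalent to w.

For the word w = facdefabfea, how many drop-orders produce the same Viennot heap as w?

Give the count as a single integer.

660

0(f) covers ∅
1(a) covers ∅
2(c) covers 0:f
3(d) covers 1:a, 2:c
4(e) covers ∅
5(f) covers 3:d
6(a) covers 3:d
7(b) covers 5:f, 6:a
8(f) covers 7:b
9(e) covers 4:e
10(a) covers 7:b
floor of heap: 0:f, 1:a, 4:e
completions by unplaced set U, small U first (add the entries for U minus each lowest piece of U):
  |U|=1: {8}:1  {9}:1  {10}:1
  |U|=2: {4,9}:1  {8,9}:2  {8,10}:2  {9,10}:2
  |U|=3: {4,8,9}:3  {4,9,10}:3  {7,8,10}:2  {8,9,10}:6
  |U|=4: {4,8,9,10}:12  {5,7,8,10}:2  {6,7,8,10}:2  {7,8,9,10}:8
  |U|=5: {4,7,8,9,10}:20  {5,6,7,8,10}:4  {5,7,8,9,10}:10  {6,7,8,9,10}:10
  |U|=6: {3,5,6,7,8,10}:4  {4,5,7,8,9,10}:30  {4,6,7,8,9,10}:30  {5,6,7,8,9,10}:24
  |U|=7: {1,3,5,6,7,8,10}:4  {2,3,5,6,7,8,10}:4  {3,5,6,7,8,9,10}:28  {4,5,6,7,8,9,10}:84
  |U|=8: {0,2,3,5,6,7,8,10}:4  {1,2,3,5,6,7,8,10}:8  {1,3,5,6,7,8,9,10}:32  {2,3,5,6,7,8,9,10}:32  {3,4,5,6,7,8,9,10}:112
  |U|=9: {0,1,2,3,5,6,7,8,10}:12  {0,2,3,5,6,7,8,9,10}:36  {1,2,3,5,6,7,8,9,10}:72  {1,3,4,5,6,7,8,9,10}:144  {2,3,4,5,6,7,8,9,10}:144
  start at 0(f): 360
  start at 1(a): 180
  start at 4(e): 120
sum over floor = 660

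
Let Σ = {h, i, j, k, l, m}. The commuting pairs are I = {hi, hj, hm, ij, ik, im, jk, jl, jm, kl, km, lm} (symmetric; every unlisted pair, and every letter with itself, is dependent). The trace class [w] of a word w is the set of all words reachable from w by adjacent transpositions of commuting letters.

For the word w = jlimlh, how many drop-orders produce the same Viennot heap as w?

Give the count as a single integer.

piece 0:j — minimal
piece 1:l — minimal
piece 2:i rests on {1:l}
piece 3:m — minimal
piece 4:l rests on {2:i}
piece 5:h rests on {4:l}
minimal pieces: {0:j, 1:l, 3:m}
ways to finish when only these pieces remain (= sum over removing one remaining piece with nothing left below it):
  1 left: {0}→1  {3}→1  {5}→1
  2 left: {0,3}→2  {0,5}→2  {3,5}→2  {4,5}→1
  3 left: {0,3,5}→6  {0,4,5}→3  {2,4,5}→1  {3,4,5}→3
  4 left: {0,2,4,5}→4  {0,3,4,5}→12  {1,2,4,5}→1  {2,3,4,5}→4
  placing 0:j first → 5 extensions
  placing 1:l first → 20 extensions
  placing 3:m first → 5 extensions
total linear extensions = 30

30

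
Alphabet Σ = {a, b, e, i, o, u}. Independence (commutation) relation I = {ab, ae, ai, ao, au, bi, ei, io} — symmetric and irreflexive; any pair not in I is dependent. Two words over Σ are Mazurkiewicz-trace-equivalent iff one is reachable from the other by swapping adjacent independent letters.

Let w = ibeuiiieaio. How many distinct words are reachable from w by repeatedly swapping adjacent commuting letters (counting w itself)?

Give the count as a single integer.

0(i) covers ∅
1(b) covers ∅
2(e) covers 1:b
3(u) covers 0:i, 2:e
4(i) covers 3:u
5(i) covers 4:i
6(i) covers 5:i
7(e) covers 3:u
8(a) covers ∅
9(i) covers 6:i
10(o) covers 7:e
floor of heap: 0:i, 1:b, 8:a
completions by unplaced set U, small U first (add the entries for U minus each lowest piece of U):
  |U|=1: {8}:1  {9}:1  {10}:1
  |U|=2: {6,9}:1  {7,10}:1  {8,9}:2  {8,10}:2  {9,10}:2
  |U|=3: {5,6,9}:1  {6,8,9}:3  {6,9,10}:3  {7,8,10}:3  {7,9,10}:3  {8,9,10}:6
  |U|=4: {4,5,6,9}:1  {5,6,8,9}:4  {5,6,9,10}:4  {6,7,9,10}:6  {6,8,9,10}:12  {7,8,9,10}:12
  |U|=5: {4,5,6,8,9}:5  {4,5,6,9,10}:5  {5,6,7,9,10}:10  {5,6,8,9,10}:20  {6,7,8,9,10}:30
  |U|=6: {4,5,6,7,9,10}:15  {4,5,6,8,9,10}:30  {5,6,7,8,9,10}:60
  |U|=7: {3,4,5,6,7,9,10}:15  {4,5,6,7,8,9,10}:105
  |U|=8: {0,3,4,5,6,7,9,10}:15  {2,3,4,5,6,7,9,10}:15  {3,4,5,6,7,8,9,10}:120
  |U|=9: {0,2,3,4,5,6,7,9,10}:30  {0,3,4,5,6,7,8,9,10}:135  {1,2,3,4,5,6,7,9,10}:15  {2,3,4,5,6,7,8,9,10}:135
  start at 0(i): 150
  start at 1(b): 300
  start at 8(a): 45
sum over floor = 495

495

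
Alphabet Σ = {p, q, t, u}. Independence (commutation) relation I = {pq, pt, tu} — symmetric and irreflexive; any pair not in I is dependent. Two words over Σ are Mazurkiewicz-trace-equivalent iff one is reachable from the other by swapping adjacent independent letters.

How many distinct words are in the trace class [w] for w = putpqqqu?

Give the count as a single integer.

13

0(p) covers ∅
1(u) covers 0:p
2(t) covers ∅
3(p) covers 1:u
4(q) covers 1:u, 2:t
5(q) covers 4:q
6(q) covers 5:q
7(u) covers 3:p, 6:q
floor of heap: 0:p, 2:t
completions by unplaced set U, small U first (add the entries for U minus each lowest piece of U):
  |U|=1: {7}:1
  |U|=2: {3,7}:1  {6,7}:1
  |U|=3: {3,6,7}:2  {5,6,7}:1
  |U|=4: {3,5,6,7}:3  {4,5,6,7}:1
  |U|=5: {2,4,5,6,7}:1  {3,4,5,6,7}:4
  |U|=6: {1,3,4,5,6,7}:4  {2,3,4,5,6,7}:5
  start at 0(p): 9
  start at 2(t): 4
sum over floor = 13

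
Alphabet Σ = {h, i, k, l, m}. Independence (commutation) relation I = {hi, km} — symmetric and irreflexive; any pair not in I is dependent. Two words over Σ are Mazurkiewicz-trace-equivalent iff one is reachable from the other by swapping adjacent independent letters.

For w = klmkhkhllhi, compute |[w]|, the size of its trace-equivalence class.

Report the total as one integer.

4

0(k) covers ∅
1(l) covers 0:k
2(m) covers 1:l
3(k) covers 1:l
4(h) covers 2:m, 3:k
5(k) covers 4:h
6(h) covers 5:k
7(l) covers 6:h
8(l) covers 7:l
9(h) covers 8:l
10(i) covers 8:l
floor of heap: 0:k
completions by unplaced set U, small U first (add the entries for U minus each lowest piece of U):
  |U|=1: {9}:1  {10}:1
  |U|=2: {9,10}:2
  |U|=3: {8,9,10}:2
  |U|=4: {7,8,9,10}:2
  |U|=5: {6,7,8,9,10}:2
  |U|=6: {5,6,7,8,9,10}:2
  |U|=7: {4,5,6,7,8,9,10}:2
  |U|=8: {2,4,5,6,7,8,9,10}:2  {3,4,5,6,7,8,9,10}:2
  |U|=9: {2,3,4,5,6,7,8,9,10}:4
  start at 0(k): 4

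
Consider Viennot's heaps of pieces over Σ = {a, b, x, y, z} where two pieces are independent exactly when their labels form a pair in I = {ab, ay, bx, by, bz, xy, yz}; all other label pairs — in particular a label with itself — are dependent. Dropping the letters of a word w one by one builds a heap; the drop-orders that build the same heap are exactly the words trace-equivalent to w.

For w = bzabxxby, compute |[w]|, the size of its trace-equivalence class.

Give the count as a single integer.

280

drop 0:b onto floor
drop 1:z onto floor
drop 2:a onto {1:z}
drop 3:b onto {0:b}
drop 4:x onto {2:a}
drop 5:x onto {4:x}
drop 6:b onto {3:b}
drop 7:y onto floor
ground layer = {0:b, 1:z, 7:y}
drop-orders for the pieces not yet dropped (sum over which currently-grounded one goes next):
  1 to go: {5} 1  {6} 1  {7} 1
  2 to go: {3,6} 1  {4,5} 1  {5,6} 2  {5,7} 2  {6,7} 2
  3 to go: {0,3,6} 1  {2,4,5} 1  {3,5,6} 3  {3,6,7} 3  {4,5,6} 3  {4,5,7} 3  {5,6,7} 6
  4 to go: {0,3,5,6} 4  {0,3,6,7} 4  {1,2,4,5} 1  {2,4,5,6} 4  {2,4,5,7} 4  {3,4,5,6} 6  {3,5,6,7} 12  {4,5,6,7} 12
  5 to go: {0,3,4,5,6} 10  {0,3,5,6,7} 20  {1,2,4,5,6} 5  {1,2,4,5,7} 5  {2,3,4,5,6} 10  {2,4,5,6,7} 20  {3,4,5,6,7} 30
  6 to go: {0,2,3,4,5,6} 20  {0,3,4,5,6,7} 60  {1,2,3,4,5,6} 15  {1,2,4,5,6,7} 30  {2,3,4,5,6,7} 60
  if 0:b drops first: 105 orders
  if 1:z drops first: 140 orders
  if 7:y drops first: 35 orders
heap linearizations: 280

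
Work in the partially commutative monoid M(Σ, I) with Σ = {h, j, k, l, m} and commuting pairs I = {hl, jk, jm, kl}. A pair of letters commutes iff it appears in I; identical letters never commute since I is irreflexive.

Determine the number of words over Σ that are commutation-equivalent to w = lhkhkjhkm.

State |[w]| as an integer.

#0=l has no predecessor
#1=h has no predecessor
#2=k depends on [1:h]
#3=h depends on [2:k]
#4=k depends on [3:h]
#5=j depends on [0:l, 3:h]
#6=h depends on [4:k, 5:j]
#7=k depends on [6:h]
#8=m depends on [7:k]
sources: [0:l, 1:h]
N(rest) = Σ N(rest − s) over sources s of rest; N(one piece) = 1:
  size 1 → [8]=1
  size 2 → [7,8]=1
  size 3 → [6,7,8]=1
  size 4 → [4,6,7,8]=1  [5,6,7,8]=1
  size 5 → [0,5,6,7,8]=1  [4,5,6,7,8]=2
  size 6 → [0,4,5,6,7,8]=3  [3,4,5,6,7,8]=2
  size 7 → [0,3,4,5,6,7,8]=5  [2,3,4,5,6,7,8]=2
  first=0(l) contributes 2
  first=1(h) contributes 7
|[w]| = 9

9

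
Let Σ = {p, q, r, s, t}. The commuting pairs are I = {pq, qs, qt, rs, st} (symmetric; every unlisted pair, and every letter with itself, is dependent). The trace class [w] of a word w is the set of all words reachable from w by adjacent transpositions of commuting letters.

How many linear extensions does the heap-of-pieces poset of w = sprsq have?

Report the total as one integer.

3

piece 0:s — minimal
piece 1:p rests on {0:s}
piece 2:r rests on {1:p}
piece 3:s rests on {1:p}
piece 4:q rests on {2:r}
minimal pieces: {0:s}
ways to finish when only these pieces remain (= sum over removing one remaining piece with nothing left below it):
  1 left: {3}→1  {4}→1
  2 left: {2,4}→1  {3,4}→2
  3 left: {2,3,4}→3
  placing 0:s first → 3 extensions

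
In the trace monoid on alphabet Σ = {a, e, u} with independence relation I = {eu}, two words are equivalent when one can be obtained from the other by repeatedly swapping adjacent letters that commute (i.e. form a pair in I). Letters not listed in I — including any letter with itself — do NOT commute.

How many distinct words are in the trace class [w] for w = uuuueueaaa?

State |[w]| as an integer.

0(u) covers ∅
1(u) covers 0:u
2(u) covers 1:u
3(u) covers 2:u
4(e) covers ∅
5(u) covers 3:u
6(e) covers 4:e
7(a) covers 5:u, 6:e
8(a) covers 7:a
9(a) covers 8:a
floor of heap: 0:u, 4:e
completions by unplaced set U, small U first (add the entries for U minus each lowest piece of U):
  |U|=1: {9}:1
  |U|=2: {8,9}:1
  |U|=3: {7,8,9}:1
  |U|=4: {5,7,8,9}:1  {6,7,8,9}:1
  |U|=5: {3,5,7,8,9}:1  {4,6,7,8,9}:1  {5,6,7,8,9}:2
  |U|=6: {2,3,5,7,8,9}:1  {3,5,6,7,8,9}:3  {4,5,6,7,8,9}:3
  |U|=7: {1,2,3,5,7,8,9}:1  {2,3,5,6,7,8,9}:4  {3,4,5,6,7,8,9}:6
  |U|=8: {0,1,2,3,5,7,8,9}:1  {1,2,3,5,6,7,8,9}:5  {2,3,4,5,6,7,8,9}:10
  start at 0(u): 15
  start at 4(e): 6
sum over floor = 21

21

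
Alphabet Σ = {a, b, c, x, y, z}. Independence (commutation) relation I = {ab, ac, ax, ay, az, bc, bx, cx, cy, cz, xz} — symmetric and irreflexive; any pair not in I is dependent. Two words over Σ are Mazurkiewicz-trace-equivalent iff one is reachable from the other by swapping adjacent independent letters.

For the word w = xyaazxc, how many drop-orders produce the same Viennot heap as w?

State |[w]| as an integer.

210

piece 0:x — minimal
piece 1:y rests on {0:x}
piece 2:a — minimal
piece 3:a rests on {2:a}
piece 4:z rests on {1:y}
piece 5:x rests on {1:y}
piece 6:c — minimal
minimal pieces: {0:x, 2:a, 6:c}
ways to finish when only these pieces remain (= sum over removing one remaining piece with nothing left below it):
  1 left: {3}→1  {4}→1  {5}→1  {6}→1
  2 left: {2,3}→1  {3,4}→2  {3,5}→2  {3,6}→2  {4,5}→2  {4,6}→2  {5,6}→2
  3 left: {1,4,5}→2  {2,3,4}→3  {2,3,5}→3  {2,3,6}→3  {3,4,5}→6  {3,4,6}→6  {3,5,6}→6  {4,5,6}→6
  4 left: {0,1,4,5}→2  {1,3,4,5}→8  {1,4,5,6}→8  {2,3,4,5}→12  {2,3,4,6}→12  {2,3,5,6}→12  {3,4,5,6}→24
  5 left: {0,1,3,4,5}→10  {0,1,4,5,6}→10  {1,2,3,4,5}→20  {1,3,4,5,6}→40  {2,3,4,5,6}→60
  placing 0:x first → 120 extensions
  placing 2:a first → 60 extensions
  placing 6:c first → 30 extensions
total linear extensions = 210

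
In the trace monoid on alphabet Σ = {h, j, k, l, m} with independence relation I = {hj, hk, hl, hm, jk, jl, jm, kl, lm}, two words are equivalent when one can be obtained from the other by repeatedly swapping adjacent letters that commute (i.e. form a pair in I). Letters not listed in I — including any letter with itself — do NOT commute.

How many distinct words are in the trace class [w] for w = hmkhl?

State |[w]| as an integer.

piece 0:h — minimal
piece 1:m — minimal
piece 2:k rests on {1:m}
piece 3:h rests on {0:h}
piece 4:l — minimal
minimal pieces: {0:h, 1:m, 4:l}
ways to finish when only these pieces remain (= sum over removing one remaining piece with nothing left below it):
  1 left: {2}→1  {3}→1  {4}→1
  2 left: {0,3}→1  {1,2}→1  {2,3}→2  {2,4}→2  {3,4}→2
  3 left: {0,2,3}→3  {0,3,4}→3  {1,2,3}→3  {1,2,4}→3  {2,3,4}→6
  placing 0:h first → 12 extensions
  placing 1:m first → 12 extensions
  placing 4:l first → 6 extensions
total linear extensions = 30

30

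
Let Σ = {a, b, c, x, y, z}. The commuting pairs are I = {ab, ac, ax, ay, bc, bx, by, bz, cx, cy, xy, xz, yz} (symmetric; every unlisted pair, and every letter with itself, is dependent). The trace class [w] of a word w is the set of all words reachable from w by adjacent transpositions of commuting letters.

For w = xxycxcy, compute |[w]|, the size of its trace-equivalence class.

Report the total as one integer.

#0=x has no predecessor
#1=x depends on [0:x]
#2=y has no predecessor
#3=c has no predecessor
#4=x depends on [1:x]
#5=c depends on [3:c]
#6=y depends on [2:y]
sources: [0:x, 2:y, 3:c]
N(rest) = Σ N(rest − s) over sources s of rest; N(one piece) = 1:
  size 1 → [4]=1  [5]=1  [6]=1
  size 2 → [1,4]=1  [2,6]=1  [3,5]=1  [4,5]=2  [4,6]=2  [5,6]=2
  size 3 → [0,1,4]=1  [1,4,5]=3  [1,4,6]=3  [2,4,6]=3  [2,5,6]=3  [3,4,5]=3  [3,5,6]=3  [4,5,6]=6
  size 4 → [0,1,4,5]=4  [0,1,4,6]=4  [1,2,4,6]=6  [1,3,4,5]=6  [1,4,5,6]=12  [2,3,5,6]=6  [2,4,5,6]=12  [3,4,5,6]=12
  size 5 → [0,1,2,4,6]=10  [0,1,3,4,5]=10  [0,1,4,5,6]=20  [1,2,4,5,6]=30  [1,3,4,5,6]=30  [2,3,4,5,6]=30
  first=0(x) contributes 90
  first=2(y) contributes 60
  first=3(c) contributes 60
|[w]| = 210

210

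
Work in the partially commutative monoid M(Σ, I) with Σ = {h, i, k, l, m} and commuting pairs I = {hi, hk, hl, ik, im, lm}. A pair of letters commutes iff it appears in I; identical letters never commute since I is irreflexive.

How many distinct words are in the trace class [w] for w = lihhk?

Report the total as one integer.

20

#0=l has no predecessor
#1=i depends on [0:l]
#2=h has no predecessor
#3=h depends on [2:h]
#4=k depends on [0:l]
sources: [0:l, 2:h]
N(rest) = Σ N(rest − s) over sources s of rest; N(one piece) = 1:
  size 1 → [1]=1  [3]=1  [4]=1
  size 2 → [1,3]=2  [1,4]=2  [2,3]=1  [3,4]=2
  size 3 → [0,1,4]=2  [1,2,3]=3  [1,3,4]=6  [2,3,4]=3
  first=0(l) contributes 12
  first=2(h) contributes 8
|[w]| = 20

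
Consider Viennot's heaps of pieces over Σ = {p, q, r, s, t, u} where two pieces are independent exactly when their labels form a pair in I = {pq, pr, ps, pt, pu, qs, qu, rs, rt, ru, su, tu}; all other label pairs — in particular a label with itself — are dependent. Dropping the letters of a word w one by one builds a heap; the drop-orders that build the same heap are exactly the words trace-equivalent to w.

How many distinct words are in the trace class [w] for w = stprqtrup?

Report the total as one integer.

1512

0(s) covers ∅
1(t) covers 0:s
2(p) covers ∅
3(r) covers ∅
4(q) covers 1:t, 3:r
5(t) covers 4:q
6(r) covers 4:q
7(u) covers ∅
8(p) covers 2:p
floor of heap: 0:s, 2:p, 3:r, 7:u
completions by unplaced set U, small U first (add the entries for U minus each lowest piece of U):
  |U|=1: {5}:1  {6}:1  {7}:1  {8}:1
  |U|=2: {2,8}:1  {5,6}:2  {5,7}:2  {5,8}:2  {6,7}:2  {6,8}:2  {7,8}:2
  |U|=3: {2,5,8}:3  {2,6,8}:3  {2,7,8}:3  {4,5,6}:2  {5,6,7}:6  {5,6,8}:6  {5,7,8}:6  {6,7,8}:6
  |U|=4: {1,4,5,6}:2  {2,5,6,8}:12  {2,5,7,8}:12  {2,6,7,8}:12  {3,4,5,6}:2  {4,5,6,7}:8  {4,5,6,8}:8  {5,6,7,8}:24
  |U|=5: {0,1,4,5,6}:2  {1,3,4,5,6}:4  {1,4,5,6,7}:10  {1,4,5,6,8}:10  {2,4,5,6,8}:20  {2,5,6,7,8}:60  {3,4,5,6,7}:10  {3,4,5,6,8}:10  {4,5,6,7,8}:40
  |U|=6: {0,1,3,4,5,6}:6  {0,1,4,5,6,7}:12  {0,1,4,5,6,8}:12  {1,2,4,5,6,8}:30  {1,3,4,5,6,7}:24  {1,3,4,5,6,8}:24  {1,4,5,6,7,8}:60  {2,3,4,5,6,8}:30  {2,4,5,6,7,8}:120  {3,4,5,6,7,8}:60
  |U|=7: {0,1,2,4,5,6,8}:42  {0,1,3,4,5,6,7}:42  {0,1,3,4,5,6,8}:42  {0,1,4,5,6,7,8}:84  {1,2,3,4,5,6,8}:84  {1,2,4,5,6,7,8}:210  {1,3,4,5,6,7,8}:168  {2,3,4,5,6,7,8}:210
  start at 0(s): 672
  start at 2(p): 336
  start at 3(r): 336
  start at 7(u): 168
sum over floor = 1512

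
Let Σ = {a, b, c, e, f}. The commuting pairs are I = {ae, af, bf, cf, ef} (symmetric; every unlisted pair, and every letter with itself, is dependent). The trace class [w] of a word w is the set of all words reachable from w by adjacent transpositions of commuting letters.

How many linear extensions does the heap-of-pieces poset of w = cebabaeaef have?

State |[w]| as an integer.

60

#0=c has no predecessor
#1=e depends on [0:c]
#2=b depends on [1:e]
#3=a depends on [2:b]
#4=b depends on [3:a]
#5=a depends on [4:b]
#6=e depends on [4:b]
#7=a depends on [5:a]
#8=e depends on [6:e]
#9=f has no predecessor
sources: [0:c, 9:f]
N(rest) = Σ N(rest − s) over sources s of rest; N(one piece) = 1:
  size 1 → [7]=1  [8]=1  [9]=1
  size 2 → [5,7]=1  [6,8]=1  [7,8]=2  [7,9]=2  [8,9]=2
  size 3 → [5,7,8]=3  [5,7,9]=3  [6,7,8]=3  [6,8,9]=3  [7,8,9]=6
  size 4 → [5,6,7,8]=6  [5,7,8,9]=12  [6,7,8,9]=12
  size 5 → [4,5,6,7,8]=6  [5,6,7,8,9]=30
  size 6 → [3,4,5,6,7,8]=6  [4,5,6,7,8,9]=36
  size 7 → [2,3,4,5,6,7,8]=6  [3,4,5,6,7,8,9]=42
  size 8 → [1,2,3,4,5,6,7,8]=6  [2,3,4,5,6,7,8,9]=48
  first=0(c) contributes 54
  first=9(f) contributes 6
|[w]| = 60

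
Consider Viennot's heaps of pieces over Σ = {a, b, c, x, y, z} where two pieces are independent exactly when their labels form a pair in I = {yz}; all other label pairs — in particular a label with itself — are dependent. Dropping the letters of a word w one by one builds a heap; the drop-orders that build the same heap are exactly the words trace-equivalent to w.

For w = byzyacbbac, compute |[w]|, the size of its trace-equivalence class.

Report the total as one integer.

#0=b has no predecessor
#1=y depends on [0:b]
#2=z depends on [0:b]
#3=y depends on [1:y]
#4=a depends on [2:z, 3:y]
#5=c depends on [4:a]
#6=b depends on [5:c]
#7=b depends on [6:b]
#8=a depends on [7:b]
#9=c depends on [8:a]
sources: [0:b]
N(rest) = Σ N(rest − s) over sources s of rest; N(one piece) = 1:
  size 1 → [9]=1
  size 2 → [8,9]=1
  size 3 → [7,8,9]=1
  size 4 → [6,7,8,9]=1
  size 5 → [5,6,7,8,9]=1
  size 6 → [4,5,6,7,8,9]=1
  size 7 → [2,4,5,6,7,8,9]=1  [3,4,5,6,7,8,9]=1
  size 8 → [1,3,4,5,6,7,8,9]=1  [2,3,4,5,6,7,8,9]=2
  first=0(b) contributes 3

3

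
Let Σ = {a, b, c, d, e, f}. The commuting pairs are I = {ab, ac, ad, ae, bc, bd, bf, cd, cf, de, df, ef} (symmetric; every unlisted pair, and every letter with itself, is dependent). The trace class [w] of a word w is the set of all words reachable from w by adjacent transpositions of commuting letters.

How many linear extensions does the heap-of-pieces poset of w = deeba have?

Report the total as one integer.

20

#0=d has no predecessor
#1=e has no predecessor
#2=e depends on [1:e]
#3=b depends on [2:e]
#4=a has no predecessor
sources: [0:d, 1:e, 4:a]
N(rest) = Σ N(rest − s) over sources s of rest; N(one piece) = 1:
  size 1 → [0]=1  [3]=1  [4]=1
  size 2 → [0,3]=2  [0,4]=2  [2,3]=1  [3,4]=2
  size 3 → [0,2,3]=3  [0,3,4]=6  [1,2,3]=1  [2,3,4]=3
  first=0(d) contributes 4
  first=1(e) contributes 12
  first=4(a) contributes 4
|[w]| = 20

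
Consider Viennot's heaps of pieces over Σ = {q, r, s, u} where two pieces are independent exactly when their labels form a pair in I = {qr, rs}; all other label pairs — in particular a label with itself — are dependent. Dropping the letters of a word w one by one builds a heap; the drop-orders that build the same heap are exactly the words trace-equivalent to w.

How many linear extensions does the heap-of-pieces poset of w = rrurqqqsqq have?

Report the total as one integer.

7

piece 0:r — minimal
piece 1:r rests on {0:r}
piece 2:u rests on {1:r}
piece 3:r rests on {2:u}
piece 4:q rests on {2:u}
piece 5:q rests on {4:q}
piece 6:q rests on {5:q}
piece 7:s rests on {6:q}
piece 8:q rests on {7:s}
piece 9:q rests on {8:q}
minimal pieces: {0:r}
ways to finish when only these pieces remain (= sum over removing one remaining piece with nothing left below it):
  1 left: {3}→1  {9}→1
  2 left: {3,9}→2  {8,9}→1
  3 left: {3,8,9}→3  {7,8,9}→1
  4 left: {3,7,8,9}→4  {6,7,8,9}→1
  5 left: {3,6,7,8,9}→5  {5,6,7,8,9}→1
  6 left: {3,5,6,7,8,9}→6  {4,5,6,7,8,9}→1
  7 left: {3,4,5,6,7,8,9}→7
  8 left: {2,3,4,5,6,7,8,9}→7
  placing 0:r first → 7 extensions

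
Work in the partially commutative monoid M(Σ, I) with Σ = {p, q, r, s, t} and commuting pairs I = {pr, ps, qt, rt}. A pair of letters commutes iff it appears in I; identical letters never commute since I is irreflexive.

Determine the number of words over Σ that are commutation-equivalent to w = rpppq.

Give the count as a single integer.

4

drop 0:r onto floor
drop 1:p onto floor
drop 2:p onto {1:p}
drop 3:p onto {2:p}
drop 4:q onto {0:r, 3:p}
ground layer = {0:r, 1:p}
drop-orders for the pieces not yet dropped (sum over which currently-grounded one goes next):
  1 to go: {4} 1
  2 to go: {0,4} 1  {3,4} 1
  3 to go: {0,3,4} 2  {2,3,4} 1
  if 0:r drops first: 1 orders
  if 1:p drops first: 3 orders
heap linearizations: 4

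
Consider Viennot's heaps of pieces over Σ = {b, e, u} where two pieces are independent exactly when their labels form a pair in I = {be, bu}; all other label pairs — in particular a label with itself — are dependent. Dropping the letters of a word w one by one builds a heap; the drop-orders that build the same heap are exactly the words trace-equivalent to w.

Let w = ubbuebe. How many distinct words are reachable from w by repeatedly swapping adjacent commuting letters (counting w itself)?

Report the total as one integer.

35

drop 0:u onto floor
drop 1:b onto floor
drop 2:b onto {1:b}
drop 3:u onto {0:u}
drop 4:e onto {3:u}
drop 5:b onto {2:b}
drop 6:e onto {4:e}
ground layer = {0:u, 1:b}
drop-orders for the pieces not yet dropped (sum over which currently-grounded one goes next):
  1 to go: {5} 1  {6} 1
  2 to go: {2,5} 1  {4,6} 1  {5,6} 2
  3 to go: {1,2,5} 1  {2,5,6} 3  {3,4,6} 1  {4,5,6} 3
  4 to go: {0,3,4,6} 1  {1,2,5,6} 4  {2,4,5,6} 6  {3,4,5,6} 4
  5 to go: {0,3,4,5,6} 5  {1,2,4,5,6} 10  {2,3,4,5,6} 10
  if 0:u drops first: 20 orders
  if 1:b drops first: 15 orders
heap linearizations: 35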